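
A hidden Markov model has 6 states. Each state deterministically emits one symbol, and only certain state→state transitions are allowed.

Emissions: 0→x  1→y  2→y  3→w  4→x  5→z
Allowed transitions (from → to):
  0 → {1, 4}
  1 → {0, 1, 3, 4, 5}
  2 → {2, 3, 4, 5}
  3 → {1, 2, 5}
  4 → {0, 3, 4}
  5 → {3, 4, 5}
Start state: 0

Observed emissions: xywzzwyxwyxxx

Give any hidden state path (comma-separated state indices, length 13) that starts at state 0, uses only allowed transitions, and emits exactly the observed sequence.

0,1,3,5,5,3,1,4,3,1,4,4,0

  0: obs=x cand={0,4} pick 0 [start]
  1: obs=y cand={1,2} pick 1 [0->1 ok]
  2: obs=w cand={3} pick 3 [1->3 ok]
  3: obs=z cand={5} pick 5 [3->5 ok]
  4: obs=z cand={5} pick 5 [5->5 ok]
  5: obs=w cand={3} pick 3 [5->3 ok]
  6: obs=y cand={1,2} pick 1 [3->1 ok]
  7: obs=x cand={0,4} pick 4 [1->4 ok]
  8: obs=w cand={3} pick 3 [4->3 ok]
  9: obs=y cand={1,2} pick 1 [3->1 ok]
  10: obs=x cand={0,4} pick 4 [1->4 ok]
  11: obs=x cand={0,4} pick 4 [4->4 ok]
  12: obs=x cand={0,4} pick 0 [4->0 ok]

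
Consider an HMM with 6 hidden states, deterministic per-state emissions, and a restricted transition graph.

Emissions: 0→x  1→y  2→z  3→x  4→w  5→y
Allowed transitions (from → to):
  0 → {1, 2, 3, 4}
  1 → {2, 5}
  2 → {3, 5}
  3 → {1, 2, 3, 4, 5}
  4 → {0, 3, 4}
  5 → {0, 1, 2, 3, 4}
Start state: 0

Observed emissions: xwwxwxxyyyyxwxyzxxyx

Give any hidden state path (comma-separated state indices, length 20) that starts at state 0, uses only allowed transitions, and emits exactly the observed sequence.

0,4,4,3,4,0,3,1,5,1,5,3,4,0,1,2,3,3,5,0

  0: obs=x cand={0,3} pick 0 [start]
  1: obs=w cand={4} pick 4 [0->4 ok]
  2: obs=w cand={4} pick 4 [4->4 ok]
  3: obs=x cand={0,3} pick 3 [4->3 ok]
  4: obs=w cand={4} pick 4 [3->4 ok]
  5: obs=x cand={0,3} pick 0 [4->0 ok]
  6: obs=x cand={0,3} pick 3 [0->3 ok]
  7: obs=y cand={1,5} pick 1 [3->1 ok]
  8: obs=y cand={1,5} pick 5 [1->5 ok]
  9: obs=y cand={1,5} pick 1 [5->1 ok]
  10: obs=y cand={1,5} pick 5 [1->5 ok]
  11: obs=x cand={0,3} pick 3 [5->3 ok]
  12: obs=w cand={4} pick 4 [3->4 ok]
  13: obs=x cand={0,3} pick 0 [4->0 ok]
  14: obs=y cand={1,5} pick 1 [0->1 ok]
  15: obs=z cand={2} pick 2 [1->2 ok]
  16: obs=x cand={0,3} pick 3 [2->3 ok]
  17: obs=x cand={0,3} pick 3 [3->3 ok]
  18: obs=y cand={1,5} pick 5 [3->5 ok]
  19: obs=x cand={0,3} pick 0 [5->0 ok]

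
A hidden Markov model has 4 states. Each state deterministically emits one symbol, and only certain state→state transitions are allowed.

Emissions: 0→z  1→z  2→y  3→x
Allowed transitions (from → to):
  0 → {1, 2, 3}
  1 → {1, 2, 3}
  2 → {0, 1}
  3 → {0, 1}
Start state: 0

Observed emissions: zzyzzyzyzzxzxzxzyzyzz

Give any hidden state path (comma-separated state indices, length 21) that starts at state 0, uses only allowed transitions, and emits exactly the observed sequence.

0,1,2,1,1,2,1,2,0,1,3,0,3,0,3,0,2,0,2,0,1

  0: obs=z cand={0,1} pick 0 [start]
  1: obs=z cand={0,1} pick 1 [0->1 ok]
  2: obs=y cand={2} pick 2 [1->2 ok]
  3: obs=z cand={0,1} pick 1 [2->1 ok]
  4: obs=z cand={0,1} pick 1 [1->1 ok]
  5: obs=y cand={2} pick 2 [1->2 ok]
  6: obs=z cand={0,1} pick 1 [2->1 ok]
  7: obs=y cand={2} pick 2 [1->2 ok]
  8: obs=z cand={0,1} pick 0 [2->0 ok]
  9: obs=z cand={0,1} pick 1 [0->1 ok]
  10: obs=x cand={3} pick 3 [1->3 ok]
  11: obs=z cand={0,1} pick 0 [3->0 ok]
  12: obs=x cand={3} pick 3 [0->3 ok]
  13: obs=z cand={0,1} pick 0 [3->0 ok]
  14: obs=x cand={3} pick 3 [0->3 ok]
  15: obs=z cand={0,1} pick 0 [3->0 ok]
  16: obs=y cand={2} pick 2 [0->2 ok]
  17: obs=z cand={0,1} pick 0 [2->0 ok]
  18: obs=y cand={2} pick 2 [0->2 ok]
  19: obs=z cand={0,1} pick 0 [2->0 ok]
  20: obs=z cand={0,1} pick 1 [0->1 ok]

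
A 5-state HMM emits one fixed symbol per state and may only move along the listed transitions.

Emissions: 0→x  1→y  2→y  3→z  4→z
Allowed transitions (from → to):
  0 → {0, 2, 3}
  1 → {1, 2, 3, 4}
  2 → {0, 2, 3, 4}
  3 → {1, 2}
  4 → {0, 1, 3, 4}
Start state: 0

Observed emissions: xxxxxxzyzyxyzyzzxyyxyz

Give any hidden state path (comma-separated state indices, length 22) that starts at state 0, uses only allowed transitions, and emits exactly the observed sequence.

0,0,0,0,0,0,3,2,3,2,0,2,3,1,4,4,0,2,2,0,2,3

  t0 'x' -> {0}, take 0 (start)
  t1 'x' -> {0}, take 0 (0->0 ok)
  t2 'x' -> {0}, take 0 (0->0 ok)
  t3 'x' -> {0}, take 0 (0->0 ok)
  t4 'x' -> {0}, take 0 (0->0 ok)
  t5 'x' -> {0}, take 0 (0->0 ok)
  t6 'z' -> {3,4}, take 3 (0->3 ok)
  t7 'y' -> {1,2}, take 2 (3->2 ok)
  t8 'z' -> {3,4}, take 3 (2->3 ok)
  t9 'y' -> {1,2}, take 2 (3->2 ok)
  t10 'x' -> {0}, take 0 (2->0 ok)
  t11 'y' -> {1,2}, take 2 (0->2 ok)
  t12 'z' -> {3,4}, take 3 (2->3 ok)
  t13 'y' -> {1,2}, take 1 (3->1 ok)
  t14 'z' -> {3,4}, take 4 (1->4 ok)
  t15 'z' -> {3,4}, take 4 (4->4 ok)
  t16 'x' -> {0}, take 0 (4->0 ok)
  t17 'y' -> {1,2}, take 2 (0->2 ok)
  t18 'y' -> {1,2}, take 2 (2->2 ok)
  t19 'x' -> {0}, take 0 (2->0 ok)
  t20 'y' -> {1,2}, take 2 (0->2 ok)
  t21 'z' -> {3,4}, take 3 (2->3 ok)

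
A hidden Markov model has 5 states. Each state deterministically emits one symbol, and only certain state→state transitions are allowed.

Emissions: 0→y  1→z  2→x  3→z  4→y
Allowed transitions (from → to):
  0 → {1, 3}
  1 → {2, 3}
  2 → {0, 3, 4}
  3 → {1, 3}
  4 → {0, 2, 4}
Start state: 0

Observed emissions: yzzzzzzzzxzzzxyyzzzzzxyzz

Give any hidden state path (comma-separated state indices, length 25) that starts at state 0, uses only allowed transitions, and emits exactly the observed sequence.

0,3,1,3,1,3,3,3,1,2,3,3,1,2,4,0,1,3,1,3,1,2,0,3,1

  0: obs=y cand={0,4} pick 0 [start]
  1: obs=z cand={1,3} pick 3 [0->3 ok]
  2: obs=z cand={1,3} pick 1 [3->1 ok]
  3: obs=z cand={1,3} pick 3 [1->3 ok]
  4: obs=z cand={1,3} pick 1 [3->1 ok]
  5: obs=z cand={1,3} pick 3 [1->3 ok]
  6: obs=z cand={1,3} pick 3 [3->3 ok]
  7: obs=z cand={1,3} pick 3 [3->3 ok]
  8: obs=z cand={1,3} pick 1 [3->1 ok]
  9: obs=x cand={2} pick 2 [1->2 ok]
  10: obs=z cand={1,3} pick 3 [2->3 ok]
  11: obs=z cand={1,3} pick 3 [3->3 ok]
  12: obs=z cand={1,3} pick 1 [3->1 ok]
  13: obs=x cand={2} pick 2 [1->2 ok]
  14: obs=y cand={0,4} pick 4 [2->4 ok]
  15: obs=y cand={0,4} pick 0 [4->0 ok]
  16: obs=z cand={1,3} pick 1 [0->1 ok]
  17: obs=z cand={1,3} pick 3 [1->3 ok]
  18: obs=z cand={1,3} pick 1 [3->1 ok]
  19: obs=z cand={1,3} pick 3 [1->3 ok]
  20: obs=z cand={1,3} pick 1 [3->1 ok]
  21: obs=x cand={2} pick 2 [1->2 ok]
  22: obs=y cand={0,4} pick 0 [2->0 ok]
  23: obs=z cand={1,3} pick 3 [0->3 ok]
  24: obs=z cand={1,3} pick 1 [3->1 ok]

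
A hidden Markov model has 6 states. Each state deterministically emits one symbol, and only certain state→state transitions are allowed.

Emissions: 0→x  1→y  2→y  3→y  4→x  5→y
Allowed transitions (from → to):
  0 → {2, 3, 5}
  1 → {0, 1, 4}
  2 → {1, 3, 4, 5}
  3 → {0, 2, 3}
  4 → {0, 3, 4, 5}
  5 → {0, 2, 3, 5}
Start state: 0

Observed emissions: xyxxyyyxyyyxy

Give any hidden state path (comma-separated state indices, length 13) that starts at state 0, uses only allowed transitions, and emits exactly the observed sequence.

  t0 'x' -> {0,4}, take 0 (start)
  t1 'y' -> {1,2,3,5}, take 2 (0->2 ok)
  t2 'x' -> {0,4}, take 4 (2->4 ok)
  t3 'x' -> {0,4}, take 0 (4->0 ok)
  t4 'y' -> {1,2,3,5}, take 2 (0->2 ok)
  t5 'y' -> {1,2,3,5}, take 5 (2->5 ok)
  t6 'y' -> {1,2,3,5}, take 3 (5->3 ok)
  t7 'x' -> {0,4}, take 0 (3->0 ok)
  t8 'y' -> {1,2,3,5}, take 2 (0->2 ok)
  t9 'y' -> {1,2,3,5}, take 5 (2->5 ok)
  t10 'y' -> {1,2,3,5}, take 5 (5->5 ok)
  t11 'x' -> {0,4}, take 0 (5->0 ok)
  t12 'y' -> {1,2,3,5}, take 3 (0->3 ok)

0,2,4,0,2,5,3,0,2,5,5,0,3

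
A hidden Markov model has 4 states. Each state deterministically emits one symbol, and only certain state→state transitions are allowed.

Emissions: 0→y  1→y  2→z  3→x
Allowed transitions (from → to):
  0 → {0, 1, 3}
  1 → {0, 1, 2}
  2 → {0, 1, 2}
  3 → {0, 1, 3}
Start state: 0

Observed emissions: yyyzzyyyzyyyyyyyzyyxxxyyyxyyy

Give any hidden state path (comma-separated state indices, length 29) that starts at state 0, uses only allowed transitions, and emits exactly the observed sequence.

0,0,1,2,2,1,1,1,2,1,1,1,1,0,0,1,2,0,0,3,3,3,1,0,0,3,1,1,0

  t0 'y' -> {0,1}, take 0 (start)
  t1 'y' -> {0,1}, take 0 (0->0 ok)
  t2 'y' -> {0,1}, take 1 (0->1 ok)
  t3 'z' -> {2}, take 2 (1->2 ok)
  t4 'z' -> {2}, take 2 (2->2 ok)
  t5 'y' -> {0,1}, take 1 (2->1 ok)
  t6 'y' -> {0,1}, take 1 (1->1 ok)
  t7 'y' -> {0,1}, take 1 (1->1 ok)
  t8 'z' -> {2}, take 2 (1->2 ok)
  t9 'y' -> {0,1}, take 1 (2->1 ok)
  t10 'y' -> {0,1}, take 1 (1->1 ok)
  t11 'y' -> {0,1}, take 1 (1->1 ok)
  t12 'y' -> {0,1}, take 1 (1->1 ok)
  t13 'y' -> {0,1}, take 0 (1->0 ok)
  t14 'y' -> {0,1}, take 0 (0->0 ok)
  t15 'y' -> {0,1}, take 1 (0->1 ok)
  t16 'z' -> {2}, take 2 (1->2 ok)
  t17 'y' -> {0,1}, take 0 (2->0 ok)
  t18 'y' -> {0,1}, take 0 (0->0 ok)
  t19 'x' -> {3}, take 3 (0->3 ok)
  t20 'x' -> {3}, take 3 (3->3 ok)
  t21 'x' -> {3}, take 3 (3->3 ok)
  t22 'y' -> {0,1}, take 1 (3->1 ok)
  t23 'y' -> {0,1}, take 0 (1->0 ok)
  t24 'y' -> {0,1}, take 0 (0->0 ok)
  t25 'x' -> {3}, take 3 (0->3 ok)
  t26 'y' -> {0,1}, take 1 (3->1 ok)
  t27 'y' -> {0,1}, take 1 (1->1 ok)
  t28 'y' -> {0,1}, take 0 (1->0 ok)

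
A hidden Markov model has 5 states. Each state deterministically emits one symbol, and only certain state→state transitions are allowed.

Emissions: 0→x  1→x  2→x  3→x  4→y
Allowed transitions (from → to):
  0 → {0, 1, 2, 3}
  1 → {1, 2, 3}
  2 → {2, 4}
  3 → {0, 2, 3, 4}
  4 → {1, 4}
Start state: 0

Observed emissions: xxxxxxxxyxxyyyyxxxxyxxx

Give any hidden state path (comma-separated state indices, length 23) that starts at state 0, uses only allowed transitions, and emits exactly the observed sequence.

  [0] x  {0,1,2,3}  => 0  start
  [1] x  {0,1,2,3}  => 1  0->1 ok
  [2] x  {0,1,2,3}  => 1  1->1 ok
  [3] x  {0,1,2,3}  => 3  1->3 ok
  [4] x  {0,1,2,3}  => 0  3->0 ok
  [5] x  {0,1,2,3}  => 3  0->3 ok
  [6] x  {0,1,2,3}  => 0  3->0 ok
  [7] x  {0,1,2,3}  => 3  0->3 ok
  [8] y  {4}  => 4  3->4 ok
  [9] x  {0,1,2,3}  => 1  4->1 ok
  [10] x  {0,1,2,3}  => 2  1->2 ok
  [11] y  {4}  => 4  2->4 ok
  [12] y  {4}  => 4  4->4 ok
  [13] y  {4}  => 4  4->4 ok
  [14] y  {4}  => 4  4->4 ok
  [15] x  {0,1,2,3}  => 1  4->1 ok
  [16] x  {0,1,2,3}  => 3  1->3 ok
  [17] x  {0,1,2,3}  => 3  3->3 ok
  [18] x  {0,1,2,3}  => 2  3->2 ok
  [19] y  {4}  => 4  2->4 ok
  [20] x  {0,1,2,3}  => 1  4->1 ok
  [21] x  {0,1,2,3}  => 2  1->2 ok
  [22] x  {0,1,2,3}  => 2  2->2 ok

0,1,1,3,0,3,0,3,4,1,2,4,4,4,4,1,3,3,2,4,1,2,2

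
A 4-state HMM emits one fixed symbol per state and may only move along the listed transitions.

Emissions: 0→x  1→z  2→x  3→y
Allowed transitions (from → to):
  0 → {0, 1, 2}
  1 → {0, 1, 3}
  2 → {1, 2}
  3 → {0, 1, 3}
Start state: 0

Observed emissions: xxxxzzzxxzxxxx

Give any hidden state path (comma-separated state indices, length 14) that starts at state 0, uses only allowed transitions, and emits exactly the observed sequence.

0,2,2,2,1,1,1,0,2,1,0,0,0,2

  0: obs=x cand={0,2} pick 0 [start]
  1: obs=x cand={0,2} pick 2 [0->2 ok]
  2: obs=x cand={0,2} pick 2 [2->2 ok]
  3: obs=x cand={0,2} pick 2 [2->2 ok]
  4: obs=z cand={1} pick 1 [2->1 ok]
  5: obs=z cand={1} pick 1 [1->1 ok]
  6: obs=z cand={1} pick 1 [1->1 ok]
  7: obs=x cand={0,2} pick 0 [1->0 ok]
  8: obs=x cand={0,2} pick 2 [0->2 ok]
  9: obs=z cand={1} pick 1 [2->1 ok]
  10: obs=x cand={0,2} pick 0 [1->0 ok]
  11: obs=x cand={0,2} pick 0 [0->0 ok]
  12: obs=x cand={0,2} pick 0 [0->0 ok]
  13: obs=x cand={0,2} pick 2 [0->2 ok]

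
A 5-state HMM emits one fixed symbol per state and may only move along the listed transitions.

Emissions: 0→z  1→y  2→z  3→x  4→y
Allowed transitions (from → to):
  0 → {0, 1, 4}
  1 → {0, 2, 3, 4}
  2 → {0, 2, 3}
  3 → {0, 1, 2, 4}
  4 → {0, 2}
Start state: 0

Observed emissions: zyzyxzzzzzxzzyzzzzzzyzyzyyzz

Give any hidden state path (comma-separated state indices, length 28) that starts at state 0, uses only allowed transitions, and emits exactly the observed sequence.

0,1,0,1,3,2,2,2,2,2,3,0,0,1,2,2,2,2,2,0,1,0,4,0,1,4,2,2

  pos 0: z in {0,2}, choose 0; start
  pos 1: y in {1,4}, choose 1; 0->1 ok
  pos 2: z in {0,2}, choose 0; 1->0 ok
  pos 3: y in {1,4}, choose 1; 0->1 ok
  pos 4: x in {3}, choose 3; 1->3 ok
  pos 5: z in {0,2}, choose 2; 3->2 ok
  pos 6: z in {0,2}, choose 2; 2->2 ok
  pos 7: z in {0,2}, choose 2; 2->2 ok
  pos 8: z in {0,2}, choose 2; 2->2 ok
  pos 9: z in {0,2}, choose 2; 2->2 ok
  pos 10: x in {3}, choose 3; 2->3 ok
  pos 11: z in {0,2}, choose 0; 3->0 ok
  pos 12: z in {0,2}, choose 0; 0->0 ok
  pos 13: y in {1,4}, choose 1; 0->1 ok
  pos 14: z in {0,2}, choose 2; 1->2 ok
  pos 15: z in {0,2}, choose 2; 2->2 ok
  pos 16: z in {0,2}, choose 2; 2->2 ok
  pos 17: z in {0,2}, choose 2; 2->2 ok
  pos 18: z in {0,2}, choose 2; 2->2 ok
  pos 19: z in {0,2}, choose 0; 2->0 ok
  pos 20: y in {1,4}, choose 1; 0->1 ok
  pos 21: z in {0,2}, choose 0; 1->0 ok
  pos 22: y in {1,4}, choose 4; 0->4 ok
  pos 23: z in {0,2}, choose 0; 4->0 ok
  pos 24: y in {1,4}, choose 1; 0->1 ok
  pos 25: y in {1,4}, choose 4; 1->4 ok
  pos 26: z in {0,2}, choose 2; 4->2 ok
  pos 27: z in {0,2}, choose 2; 2->2 ok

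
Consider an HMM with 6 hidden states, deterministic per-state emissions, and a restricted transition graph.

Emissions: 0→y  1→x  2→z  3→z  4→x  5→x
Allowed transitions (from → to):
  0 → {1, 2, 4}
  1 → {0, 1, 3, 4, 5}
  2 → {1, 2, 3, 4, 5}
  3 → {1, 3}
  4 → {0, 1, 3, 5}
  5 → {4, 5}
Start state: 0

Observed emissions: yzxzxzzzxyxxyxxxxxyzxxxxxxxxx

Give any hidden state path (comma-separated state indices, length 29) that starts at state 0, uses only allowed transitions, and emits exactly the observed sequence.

  0: obs=y cand={0} pick 0 [start]
  1: obs=z cand={2,3} pick 2 [0->2 ok]
  2: obs=x cand={1,4,5} pick 1 [2->1 ok]
  3: obs=z cand={2,3} pick 3 [1->3 ok]
  4: obs=x cand={1,4,5} pick 1 [3->1 ok]
  5: obs=z cand={2,3} pick 3 [1->3 ok]
  6: obs=z cand={2,3} pick 3 [3->3 ok]
  7: obs=z cand={2,3} pick 3 [3->3 ok]
  8: obs=x cand={1,4,5} pick 1 [3->1 ok]
  9: obs=y cand={0} pick 0 [1->0 ok]
  10: obs=x cand={1,4,5} pick 1 [0->1 ok]
  11: obs=x cand={1,4,5} pick 4 [1->4 ok]
  12: obs=y cand={0} pick 0 [4->0 ok]
  13: obs=x cand={1,4,5} pick 4 [0->4 ok]
  14: obs=x cand={1,4,5} pick 5 [4->5 ok]
  15: obs=x cand={1,4,5} pick 5 [5->5 ok]
  16: obs=x cand={1,4,5} pick 4 [5->4 ok]
  17: obs=x cand={1,4,5} pick 1 [4->1 ok]
  18: obs=y cand={0} pick 0 [1->0 ok]
  19: obs=z cand={2,3} pick 2 [0->2 ok]
  20: obs=x cand={1,4,5} pick 4 [2->4 ok]
  21: obs=x cand={1,4,5} pick 5 [4->5 ok]
  22: obs=x cand={1,4,5} pick 5 [5->5 ok]
  23: obs=x cand={1,4,5} pick 4 [5->4 ok]
  24: obs=x cand={1,4,5} pick 5 [4->5 ok]
  25: obs=x cand={1,4,5} pick 4 [5->4 ok]
  26: obs=x cand={1,4,5} pick 5 [4->5 ok]
  27: obs=x cand={1,4,5} pick 4 [5->4 ok]
  28: obs=x cand={1,4,5} pick 1 [4->1 ok]

0,2,1,3,1,3,3,3,1,0,1,4,0,4,5,5,4,1,0,2,4,5,5,4,5,4,5,4,1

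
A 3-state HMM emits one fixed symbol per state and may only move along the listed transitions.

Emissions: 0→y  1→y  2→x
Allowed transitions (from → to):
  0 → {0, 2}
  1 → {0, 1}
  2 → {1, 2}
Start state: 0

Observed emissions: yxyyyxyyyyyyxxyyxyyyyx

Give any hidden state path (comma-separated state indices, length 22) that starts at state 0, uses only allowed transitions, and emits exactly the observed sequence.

  [0] y  {0,1}  => 0  start
  [1] x  {2}  => 2  0->2 ok
  [2] y  {0,1}  => 1  2->1 ok
  [3] y  {0,1}  => 1  1->1 ok
  [4] y  {0,1}  => 0  1->0 ok
  [5] x  {2}  => 2  0->2 ok
  [6] y  {0,1}  => 1  2->1 ok
  [7] y  {0,1}  => 1  1->1 ok
  [8] y  {0,1}  => 1  1->1 ok
  [9] y  {0,1}  => 0  1->0 ok
  [10] y  {0,1}  => 0  0->0 ok
  [11] y  {0,1}  => 0  0->0 ok
  [12] x  {2}  => 2  0->2 ok
  [13] x  {2}  => 2  2->2 ok
  [14] y  {0,1}  => 1  2->1 ok
  [15] y  {0,1}  => 0  1->0 ok
  [16] x  {2}  => 2  0->2 ok
  [17] y  {0,1}  => 1  2->1 ok
  [18] y  {0,1}  => 0  1->0 ok
  [19] y  {0,1}  => 0  0->0 ok
  [20] y  {0,1}  => 0  0->0 ok
  [21] x  {2}  => 2  0->2 ok

0,2,1,1,0,2,1,1,1,0,0,0,2,2,1,0,2,1,0,0,0,2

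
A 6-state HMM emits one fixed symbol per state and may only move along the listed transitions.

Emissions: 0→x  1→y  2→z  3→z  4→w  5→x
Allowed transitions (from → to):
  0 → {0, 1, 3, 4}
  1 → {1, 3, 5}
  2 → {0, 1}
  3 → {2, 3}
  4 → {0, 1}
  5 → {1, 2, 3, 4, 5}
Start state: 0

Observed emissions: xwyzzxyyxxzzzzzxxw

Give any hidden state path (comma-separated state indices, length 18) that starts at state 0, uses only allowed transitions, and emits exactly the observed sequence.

  t0 'x' -> {0,5}, take 0 (start)
  t1 'w' -> {4}, take 4 (0->4 ok)
  t2 'y' -> {1}, take 1 (4->1 ok)
  t3 'z' -> {2,3}, take 3 (1->3 ok)
  t4 'z' -> {2,3}, take 2 (3->2 ok)
  t5 'x' -> {0,5}, take 0 (2->0 ok)
  t6 'y' -> {1}, take 1 (0->1 ok)
  t7 'y' -> {1}, take 1 (1->1 ok)
  t8 'x' -> {0,5}, take 5 (1->5 ok)
  t9 'x' -> {0,5}, take 5 (5->5 ok)
  t10 'z' -> {2,3}, take 3 (5->3 ok)
  t11 'z' -> {2,3}, take 3 (3->3 ok)
  t12 'z' -> {2,3}, take 3 (3->3 ok)
  t13 'z' -> {2,3}, take 3 (3->3 ok)
  t14 'z' -> {2,3}, take 2 (3->2 ok)
  t15 'x' -> {0,5}, take 0 (2->0 ok)
  t16 'x' -> {0,5}, take 0 (0->0 ok)
  t17 'w' -> {4}, take 4 (0->4 ok)

0,4,1,3,2,0,1,1,5,5,3,3,3,3,2,0,0,4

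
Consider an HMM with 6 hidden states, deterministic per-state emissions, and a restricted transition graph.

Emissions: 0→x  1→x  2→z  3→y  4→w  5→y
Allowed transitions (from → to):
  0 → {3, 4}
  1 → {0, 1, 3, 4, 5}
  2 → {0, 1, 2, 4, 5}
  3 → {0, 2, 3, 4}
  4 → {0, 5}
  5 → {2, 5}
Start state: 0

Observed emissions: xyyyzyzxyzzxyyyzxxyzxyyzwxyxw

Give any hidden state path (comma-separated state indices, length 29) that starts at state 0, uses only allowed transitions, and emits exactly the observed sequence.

0,3,3,3,2,5,2,1,5,2,2,1,5,5,5,2,1,1,5,2,1,5,5,2,4,0,3,0,4

  pos 0: x in {0,1}, choose 0; start
  pos 1: y in {3,5}, choose 3; 0->3 ok
  pos 2: y in {3,5}, choose 3; 3->3 ok
  pos 3: y in {3,5}, choose 3; 3->3 ok
  pos 4: z in {2}, choose 2; 3->2 ok
  pos 5: y in {3,5}, choose 5; 2->5 ok
  pos 6: z in {2}, choose 2; 5->2 ok
  pos 7: x in {0,1}, choose 1; 2->1 ok
  pos 8: y in {3,5}, choose 5; 1->5 ok
  pos 9: z in {2}, choose 2; 5->2 ok
  pos 10: z in {2}, choose 2; 2->2 ok
  pos 11: x in {0,1}, choose 1; 2->1 ok
  pos 12: y in {3,5}, choose 5; 1->5 ok
  pos 13: y in {3,5}, choose 5; 5->5 ok
  pos 14: y in {3,5}, choose 5; 5->5 ok
  pos 15: z in {2}, choose 2; 5->2 ok
  pos 16: x in {0,1}, choose 1; 2->1 ok
  pos 17: x in {0,1}, choose 1; 1->1 ok
  pos 18: y in {3,5}, choose 5; 1->5 ok
  pos 19: z in {2}, choose 2; 5->2 ok
  pos 20: x in {0,1}, choose 1; 2->1 ok
  pos 21: y in {3,5}, choose 5; 1->5 ok
  pos 22: y in {3,5}, choose 5; 5->5 ok
  pos 23: z in {2}, choose 2; 5->2 ok
  pos 24: w in {4}, choose 4; 2->4 ok
  pos 25: x in {0,1}, choose 0; 4->0 ok
  pos 26: y in {3,5}, choose 3; 0->3 ok
  pos 27: x in {0,1}, choose 0; 3->0 ok
  pos 28: w in {4}, choose 4; 0->4 ok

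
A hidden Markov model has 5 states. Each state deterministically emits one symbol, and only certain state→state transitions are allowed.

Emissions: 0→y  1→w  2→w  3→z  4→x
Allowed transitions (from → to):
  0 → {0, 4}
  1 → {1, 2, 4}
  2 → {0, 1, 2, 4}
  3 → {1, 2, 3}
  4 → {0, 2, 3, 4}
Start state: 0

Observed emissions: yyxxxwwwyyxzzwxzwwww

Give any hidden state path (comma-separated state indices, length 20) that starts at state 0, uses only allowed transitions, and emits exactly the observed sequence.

  t0 'y' -> {0}, take 0 (start)
  t1 'y' -> {0}, take 0 (0->0 ok)
  t2 'x' -> {4}, take 4 (0->4 ok)
  t3 'x' -> {4}, take 4 (4->4 ok)
  t4 'x' -> {4}, take 4 (4->4 ok)
  t5 'w' -> {1,2}, take 2 (4->2 ok)
  t6 'w' -> {1,2}, take 2 (2->2 ok)
  t7 'w' -> {1,2}, take 2 (2->2 ok)
  t8 'y' -> {0}, take 0 (2->0 ok)
  t9 'y' -> {0}, take 0 (0->0 ok)
  t10 'x' -> {4}, take 4 (0->4 ok)
  t11 'z' -> {3}, take 3 (4->3 ok)
  t12 'z' -> {3}, take 3 (3->3 ok)
  t13 'w' -> {1,2}, take 1 (3->1 ok)
  t14 'x' -> {4}, take 4 (1->4 ok)
  t15 'z' -> {3}, take 3 (4->3 ok)
  t16 'w' -> {1,2}, take 1 (3->1 ok)
  t17 'w' -> {1,2}, take 2 (1->2 ok)
  t18 'w' -> {1,2}, take 2 (2->2 ok)
  t19 'w' -> {1,2}, take 2 (2->2 ok)

0,0,4,4,4,2,2,2,0,0,4,3,3,1,4,3,1,2,2,2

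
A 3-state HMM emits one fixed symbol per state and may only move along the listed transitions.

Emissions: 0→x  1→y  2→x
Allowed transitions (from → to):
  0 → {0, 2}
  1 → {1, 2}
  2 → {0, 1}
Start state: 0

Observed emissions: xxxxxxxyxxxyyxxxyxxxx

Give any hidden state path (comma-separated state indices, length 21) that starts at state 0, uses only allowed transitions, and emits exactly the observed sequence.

0,0,0,0,2,0,2,1,2,0,2,1,1,2,0,2,1,2,0,0,0

  0: obs=x cand={0,2} pick 0 [start]
  1: obs=x cand={0,2} pick 0 [0->0 ok]
  2: obs=x cand={0,2} pick 0 [0->0 ok]
  3: obs=x cand={0,2} pick 0 [0->0 ok]
  4: obs=x cand={0,2} pick 2 [0->2 ok]
  5: obs=x cand={0,2} pick 0 [2->0 ok]
  6: obs=x cand={0,2} pick 2 [0->2 ok]
  7: obs=y cand={1} pick 1 [2->1 ok]
  8: obs=x cand={0,2} pick 2 [1->2 ok]
  9: obs=x cand={0,2} pick 0 [2->0 ok]
  10: obs=x cand={0,2} pick 2 [0->2 ok]
  11: obs=y cand={1} pick 1 [2->1 ok]
  12: obs=y cand={1} pick 1 [1->1 ok]
  13: obs=x cand={0,2} pick 2 [1->2 ok]
  14: obs=x cand={0,2} pick 0 [2->0 ok]
  15: obs=x cand={0,2} pick 2 [0->2 ok]
  16: obs=y cand={1} pick 1 [2->1 ok]
  17: obs=x cand={0,2} pick 2 [1->2 ok]
  18: obs=x cand={0,2} pick 0 [2->0 ok]
  19: obs=x cand={0,2} pick 0 [0->0 ok]
  20: obs=x cand={0,2} pick 0 [0->0 ok]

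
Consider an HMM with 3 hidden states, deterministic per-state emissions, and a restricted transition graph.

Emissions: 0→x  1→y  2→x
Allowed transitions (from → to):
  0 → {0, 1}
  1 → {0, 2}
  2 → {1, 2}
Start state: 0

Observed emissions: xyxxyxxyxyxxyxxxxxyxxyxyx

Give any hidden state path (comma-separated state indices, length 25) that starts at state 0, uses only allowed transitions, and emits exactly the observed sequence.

0,1,0,0,1,0,0,1,0,1,2,2,1,2,2,2,2,2,1,0,0,1,2,1,0

  pos 0: x in {0,2}, choose 0; start
  pos 1: y in {1}, choose 1; 0->1 ok
  pos 2: x in {0,2}, choose 0; 1->0 ok
  pos 3: x in {0,2}, choose 0; 0->0 ok
  pos 4: y in {1}, choose 1; 0->1 ok
  pos 5: x in {0,2}, choose 0; 1->0 ok
  pos 6: x in {0,2}, choose 0; 0->0 ok
  pos 7: y in {1}, choose 1; 0->1 ok
  pos 8: x in {0,2}, choose 0; 1->0 ok
  pos 9: y in {1}, choose 1; 0->1 ok
  pos 10: x in {0,2}, choose 2; 1->2 ok
  pos 11: x in {0,2}, choose 2; 2->2 ok
  pos 12: y in {1}, choose 1; 2->1 ok
  pos 13: x in {0,2}, choose 2; 1->2 ok
  pos 14: x in {0,2}, choose 2; 2->2 ok
  pos 15: x in {0,2}, choose 2; 2->2 ok
  pos 16: x in {0,2}, choose 2; 2->2 ok
  pos 17: x in {0,2}, choose 2; 2->2 ok
  pos 18: y in {1}, choose 1; 2->1 ok
  pos 19: x in {0,2}, choose 0; 1->0 ok
  pos 20: x in {0,2}, choose 0; 0->0 ok
  pos 21: y in {1}, choose 1; 0->1 ok
  pos 22: x in {0,2}, choose 2; 1->2 ok
  pos 23: y in {1}, choose 1; 2->1 ok
  pos 24: x in {0,2}, choose 0; 1->0 ok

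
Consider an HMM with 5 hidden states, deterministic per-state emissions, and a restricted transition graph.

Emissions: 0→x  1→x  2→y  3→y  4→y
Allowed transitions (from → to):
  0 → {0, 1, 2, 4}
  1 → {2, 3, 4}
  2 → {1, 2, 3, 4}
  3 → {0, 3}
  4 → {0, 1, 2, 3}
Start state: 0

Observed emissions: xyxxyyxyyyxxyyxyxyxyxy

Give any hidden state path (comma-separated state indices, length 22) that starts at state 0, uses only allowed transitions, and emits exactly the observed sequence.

  [0] x  {0,1}  => 0  start
  [1] y  {2,3,4}  => 4  0->4 ok
  [2] x  {0,1}  => 0  4->0 ok
  [3] x  {0,1}  => 1  0->1 ok
  [4] y  {2,3,4}  => 2  1->2 ok
  [5] y  {2,3,4}  => 4  2->4 ok
  [6] x  {0,1}  => 0  4->0 ok
  [7] y  {2,3,4}  => 4  0->4 ok
  [8] y  {2,3,4}  => 3  4->3 ok
  [9] y  {2,3,4}  => 3  3->3 ok
  [10] x  {0,1}  => 0  3->0 ok
  [11] x  {0,1}  => 1  0->1 ok
  [12] y  {2,3,4}  => 4  1->4 ok
  [13] y  {2,3,4}  => 3  4->3 ok
  [14] x  {0,1}  => 0  3->0 ok
  [15] y  {2,3,4}  => 2  0->2 ok
  [16] x  {0,1}  => 1  2->1 ok
  [17] y  {2,3,4}  => 4  1->4 ok
  [18] x  {0,1}  => 1  4->1 ok
  [19] y  {2,3,4}  => 4  1->4 ok
  [20] x  {0,1}  => 1  4->1 ok
  [21] y  {2,3,4}  => 2  1->2 ok

0,4,0,1,2,4,0,4,3,3,0,1,4,3,0,2,1,4,1,4,1,2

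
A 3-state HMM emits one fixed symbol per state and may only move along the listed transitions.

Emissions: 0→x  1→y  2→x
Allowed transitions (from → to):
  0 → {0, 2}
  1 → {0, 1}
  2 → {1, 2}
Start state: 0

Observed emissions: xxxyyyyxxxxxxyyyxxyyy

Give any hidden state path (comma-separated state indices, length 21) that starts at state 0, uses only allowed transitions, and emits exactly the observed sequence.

  t0 'x' -> {0,2}, take 0 (start)
  t1 'x' -> {0,2}, take 0 (0->0 ok)
  t2 'x' -> {0,2}, take 2 (0->2 ok)
  t3 'y' -> {1}, take 1 (2->1 ok)
  t4 'y' -> {1}, take 1 (1->1 ok)
  t5 'y' -> {1}, take 1 (1->1 ok)
  t6 'y' -> {1}, take 1 (1->1 ok)
  t7 'x' -> {0,2}, take 0 (1->0 ok)
  t8 'x' -> {0,2}, take 0 (0->0 ok)
  t9 'x' -> {0,2}, take 0 (0->0 ok)
  t10 'x' -> {0,2}, take 0 (0->0 ok)
  t11 'x' -> {0,2}, take 2 (0->2 ok)
  t12 'x' -> {0,2}, take 2 (2->2 ok)
  t13 'y' -> {1}, take 1 (2->1 ok)
  t14 'y' -> {1}, take 1 (1->1 ok)
  t15 'y' -> {1}, take 1 (1->1 ok)
  t16 'x' -> {0,2}, take 0 (1->0 ok)
  t17 'x' -> {0,2}, take 2 (0->2 ok)
  t18 'y' -> {1}, take 1 (2->1 ok)
  t19 'y' -> {1}, take 1 (1->1 ok)
  t20 'y' -> {1}, take 1 (1->1 ok)

0,0,2,1,1,1,1,0,0,0,0,2,2,1,1,1,0,2,1,1,1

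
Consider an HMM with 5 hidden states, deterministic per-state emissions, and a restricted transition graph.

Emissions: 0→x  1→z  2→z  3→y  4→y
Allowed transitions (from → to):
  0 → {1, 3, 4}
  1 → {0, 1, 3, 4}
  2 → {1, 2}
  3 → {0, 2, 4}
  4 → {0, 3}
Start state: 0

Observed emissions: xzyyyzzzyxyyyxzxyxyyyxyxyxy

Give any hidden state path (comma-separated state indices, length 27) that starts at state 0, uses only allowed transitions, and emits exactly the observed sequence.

0,1,3,4,3,2,2,1,3,0,3,4,3,0,1,0,4,0,3,4,3,0,3,0,3,0,4

  pos 0: x in {0}, choose 0; start
  pos 1: z in {1,2}, choose 1; 0->1 ok
  pos 2: y in {3,4}, choose 3; 1->3 ok
  pos 3: y in {3,4}, choose 4; 3->4 ok
  pos 4: y in {3,4}, choose 3; 4->3 ok
  pos 5: z in {1,2}, choose 2; 3->2 ok
  pos 6: z in {1,2}, choose 2; 2->2 ok
  pos 7: z in {1,2}, choose 1; 2->1 ok
  pos 8: y in {3,4}, choose 3; 1->3 ok
  pos 9: x in {0}, choose 0; 3->0 ok
  pos 10: y in {3,4}, choose 3; 0->3 ok
  pos 11: y in {3,4}, choose 4; 3->4 ok
  pos 12: y in {3,4}, choose 3; 4->3 ok
  pos 13: x in {0}, choose 0; 3->0 ok
  pos 14: z in {1,2}, choose 1; 0->1 ok
  pos 15: x in {0}, choose 0; 1->0 ok
  pos 16: y in {3,4}, choose 4; 0->4 ok
  pos 17: x in {0}, choose 0; 4->0 ok
  pos 18: y in {3,4}, choose 3; 0->3 ok
  pos 19: y in {3,4}, choose 4; 3->4 ok
  pos 20: y in {3,4}, choose 3; 4->3 ok
  pos 21: x in {0}, choose 0; 3->0 ok
  pos 22: y in {3,4}, choose 3; 0->3 ok
  pos 23: x in {0}, choose 0; 3->0 ok
  pos 24: y in {3,4}, choose 3; 0->3 ok
  pos 25: x in {0}, choose 0; 3->0 ok
  pos 26: y in {3,4}, choose 4; 0->4 ok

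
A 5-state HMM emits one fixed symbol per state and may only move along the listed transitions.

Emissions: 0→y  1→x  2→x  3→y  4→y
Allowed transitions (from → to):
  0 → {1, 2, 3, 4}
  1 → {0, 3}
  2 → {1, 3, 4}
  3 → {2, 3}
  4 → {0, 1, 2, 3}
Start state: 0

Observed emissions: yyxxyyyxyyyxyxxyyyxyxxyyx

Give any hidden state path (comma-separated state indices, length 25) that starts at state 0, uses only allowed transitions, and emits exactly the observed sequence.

  0: obs=y cand={0,3,4} pick 0 [start]
  1: obs=y cand={0,3,4} pick 3 [0->3 ok]
  2: obs=x cand={1,2} pick 2 [3->2 ok]
  3: obs=x cand={1,2} pick 1 [2->1 ok]
  4: obs=y cand={0,3,4} pick 0 [1->0 ok]
  5: obs=y cand={0,3,4} pick 4 [0->4 ok]
  6: obs=y cand={0,3,4} pick 0 [4->0 ok]
  7: obs=x cand={1,2} pick 1 [0->1 ok]
  8: obs=y cand={0,3,4} pick 3 [1->3 ok]
  9: obs=y cand={0,3,4} pick 3 [3->3 ok]
  10: obs=y cand={0,3,4} pick 3 [3->3 ok]
  11: obs=x cand={1,2} pick 2 [3->2 ok]
  12: obs=y cand={0,3,4} pick 4 [2->4 ok]
  13: obs=x cand={1,2} pick 2 [4->2 ok]
  14: obs=x cand={1,2} pick 1 [2->1 ok]
  15: obs=y cand={0,3,4} pick 3 [1->3 ok]
  16: obs=y cand={0,3,4} pick 3 [3->3 ok]
  17: obs=y cand={0,3,4} pick 3 [3->3 ok]
  18: obs=x cand={1,2} pick 2 [3->2 ok]
  19: obs=y cand={0,3,4} pick 3 [2->3 ok]
  20: obs=x cand={1,2} pick 2 [3->2 ok]
  21: obs=x cand={1,2} pick 1 [2->1 ok]
  22: obs=y cand={0,3,4} pick 3 [1->3 ok]
  23: obs=y cand={0,3,4} pick 3 [3->3 ok]
  24: obs=x cand={1,2} pick 2 [3->2 ok]

0,3,2,1,0,4,0,1,3,3,3,2,4,2,1,3,3,3,2,3,2,1,3,3,2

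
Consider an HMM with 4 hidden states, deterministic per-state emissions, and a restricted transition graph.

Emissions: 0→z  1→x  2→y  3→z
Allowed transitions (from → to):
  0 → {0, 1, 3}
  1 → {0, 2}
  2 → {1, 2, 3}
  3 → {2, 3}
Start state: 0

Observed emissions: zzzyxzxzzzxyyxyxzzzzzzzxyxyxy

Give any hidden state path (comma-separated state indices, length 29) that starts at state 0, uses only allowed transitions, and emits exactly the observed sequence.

0,0,3,2,1,0,1,0,0,0,1,2,2,1,2,1,0,0,0,0,0,0,0,1,2,1,2,1,2

  0: obs=z cand={0,3} pick 0 [start]
  1: obs=z cand={0,3} pick 0 [0->0 ok]
  2: obs=z cand={0,3} pick 3 [0->3 ok]
  3: obs=y cand={2} pick 2 [3->2 ok]
  4: obs=x cand={1} pick 1 [2->1 ok]
  5: obs=z cand={0,3} pick 0 [1->0 ok]
  6: obs=x cand={1} pick 1 [0->1 ok]
  7: obs=z cand={0,3} pick 0 [1->0 ok]
  8: obs=z cand={0,3} pick 0 [0->0 ok]
  9: obs=z cand={0,3} pick 0 [0->0 ok]
  10: obs=x cand={1} pick 1 [0->1 ok]
  11: obs=y cand={2} pick 2 [1->2 ok]
  12: obs=y cand={2} pick 2 [2->2 ok]
  13: obs=x cand={1} pick 1 [2->1 ok]
  14: obs=y cand={2} pick 2 [1->2 ok]
  15: obs=x cand={1} pick 1 [2->1 ok]
  16: obs=z cand={0,3} pick 0 [1->0 ok]
  17: obs=z cand={0,3} pick 0 [0->0 ok]
  18: obs=z cand={0,3} pick 0 [0->0 ok]
  19: obs=z cand={0,3} pick 0 [0->0 ok]
  20: obs=z cand={0,3} pick 0 [0->0 ok]
  21: obs=z cand={0,3} pick 0 [0->0 ok]
  22: obs=z cand={0,3} pick 0 [0->0 ok]
  23: obs=x cand={1} pick 1 [0->1 ok]
  24: obs=y cand={2} pick 2 [1->2 ok]
  25: obs=x cand={1} pick 1 [2->1 ok]
  26: obs=y cand={2} pick 2 [1->2 ok]
  27: obs=x cand={1} pick 1 [2->1 ok]
  28: obs=y cand={2} pick 2 [1->2 ok]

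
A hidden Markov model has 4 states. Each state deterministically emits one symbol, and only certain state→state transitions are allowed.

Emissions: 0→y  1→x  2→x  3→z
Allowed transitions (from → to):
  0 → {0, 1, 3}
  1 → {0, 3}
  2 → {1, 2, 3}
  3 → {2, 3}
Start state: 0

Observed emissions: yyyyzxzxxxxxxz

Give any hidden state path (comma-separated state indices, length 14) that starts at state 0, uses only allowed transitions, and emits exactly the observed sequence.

0,0,0,0,3,2,3,2,2,2,2,2,2,3

  pos 0: y in {0}, choose 0; start
  pos 1: y in {0}, choose 0; 0->0 ok
  pos 2: y in {0}, choose 0; 0->0 ok
  pos 3: y in {0}, choose 0; 0->0 ok
  pos 4: z in {3}, choose 3; 0->3 ok
  pos 5: x in {1,2}, choose 2; 3->2 ok
  pos 6: z in {3}, choose 3; 2->3 ok
  pos 7: x in {1,2}, choose 2; 3->2 ok
  pos 8: x in {1,2}, choose 2; 2->2 ok
  pos 9: x in {1,2}, choose 2; 2->2 ok
  pos 10: x in {1,2}, choose 2; 2->2 ok
  pos 11: x in {1,2}, choose 2; 2->2 ok
  pos 12: x in {1,2}, choose 2; 2->2 ok
  pos 13: z in {3}, choose 3; 2->3 ok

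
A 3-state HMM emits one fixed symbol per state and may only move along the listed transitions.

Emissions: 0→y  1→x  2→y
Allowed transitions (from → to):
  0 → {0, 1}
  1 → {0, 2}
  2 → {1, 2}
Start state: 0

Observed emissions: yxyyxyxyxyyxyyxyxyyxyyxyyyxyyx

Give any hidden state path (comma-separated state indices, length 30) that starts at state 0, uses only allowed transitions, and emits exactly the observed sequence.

  pos 0: y in {0,2}, choose 0; start
  pos 1: x in {1}, choose 1; 0->1 ok
  pos 2: y in {0,2}, choose 2; 1->2 ok
  pos 3: y in {0,2}, choose 2; 2->2 ok
  pos 4: x in {1}, choose 1; 2->1 ok
  pos 5: y in {0,2}, choose 2; 1->2 ok
  pos 6: x in {1}, choose 1; 2->1 ok
  pos 7: y in {0,2}, choose 0; 1->0 ok
  pos 8: x in {1}, choose 1; 0->1 ok
  pos 9: y in {0,2}, choose 2; 1->2 ok
  pos 10: y in {0,2}, choose 2; 2->2 ok
  pos 11: x in {1}, choose 1; 2->1 ok
  pos 12: y in {0,2}, choose 0; 1->0 ok
  pos 13: y in {0,2}, choose 0; 0->0 ok
  pos 14: x in {1}, choose 1; 0->1 ok
  pos 15: y in {0,2}, choose 0; 1->0 ok
  pos 16: x in {1}, choose 1; 0->1 ok
  pos 17: y in {0,2}, choose 0; 1->0 ok
  pos 18: y in {0,2}, choose 0; 0->0 ok
  pos 19: x in {1}, choose 1; 0->1 ok
  pos 20: y in {0,2}, choose 0; 1->0 ok
  pos 21: y in {0,2}, choose 0; 0->0 ok
  pos 22: x in {1}, choose 1; 0->1 ok
  pos 23: y in {0,2}, choose 0; 1->0 ok
  pos 24: y in {0,2}, choose 0; 0->0 ok
  pos 25: y in {0,2}, choose 0; 0->0 ok
  pos 26: x in {1}, choose 1; 0->1 ok
  pos 27: y in {0,2}, choose 2; 1->2 ok
  pos 28: y in {0,2}, choose 2; 2->2 ok
  pos 29: x in {1}, choose 1; 2->1 ok

0,1,2,2,1,2,1,0,1,2,2,1,0,0,1,0,1,0,0,1,0,0,1,0,0,0,1,2,2,1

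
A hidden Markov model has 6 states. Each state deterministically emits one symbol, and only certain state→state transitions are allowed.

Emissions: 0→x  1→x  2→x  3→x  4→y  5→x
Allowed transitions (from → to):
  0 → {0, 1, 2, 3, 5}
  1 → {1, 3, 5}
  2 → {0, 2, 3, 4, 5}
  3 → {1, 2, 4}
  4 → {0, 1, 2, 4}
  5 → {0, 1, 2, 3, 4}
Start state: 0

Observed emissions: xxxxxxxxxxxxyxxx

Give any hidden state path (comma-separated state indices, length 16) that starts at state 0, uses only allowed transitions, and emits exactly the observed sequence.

  t0 'x' -> {0,1,2,3,5}, take 0 (start)
  t1 'x' -> {0,1,2,3,5}, take 1 (0->1 ok)
  t2 'x' -> {0,1,2,3,5}, take 3 (1->3 ok)
  t3 'x' -> {0,1,2,3,5}, take 2 (3->2 ok)
  t4 'x' -> {0,1,2,3,5}, take 3 (2->3 ok)
  t5 'x' -> {0,1,2,3,5}, take 1 (3->1 ok)
  t6 'x' -> {0,1,2,3,5}, take 5 (1->5 ok)
  t7 'x' -> {0,1,2,3,5}, take 2 (5->2 ok)
  t8 'x' -> {0,1,2,3,5}, take 3 (2->3 ok)
  t9 'x' -> {0,1,2,3,5}, take 2 (3->2 ok)
  t10 'x' -> {0,1,2,3,5}, take 3 (2->3 ok)
  t11 'x' -> {0,1,2,3,5}, take 2 (3->2 ok)
  t12 'y' -> {4}, take 4 (2->4 ok)
  t13 'x' -> {0,1,2,3,5}, take 0 (4->0 ok)
  t14 'x' -> {0,1,2,3,5}, take 1 (0->1 ok)
  t15 'x' -> {0,1,2,3,5}, take 3 (1->3 ok)

0,1,3,2,3,1,5,2,3,2,3,2,4,0,1,3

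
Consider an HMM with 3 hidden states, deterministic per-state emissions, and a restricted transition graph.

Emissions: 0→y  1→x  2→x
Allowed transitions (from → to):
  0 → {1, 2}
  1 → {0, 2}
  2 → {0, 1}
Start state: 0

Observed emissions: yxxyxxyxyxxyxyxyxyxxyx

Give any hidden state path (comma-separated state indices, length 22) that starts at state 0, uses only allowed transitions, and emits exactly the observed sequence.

0,1,2,0,2,1,0,2,0,1,2,0,1,0,1,0,1,0,1,2,0,1

  t0 'y' -> {0}, take 0 (start)
  t1 'x' -> {1,2}, take 1 (0->1 ok)
  t2 'x' -> {1,2}, take 2 (1->2 ok)
  t3 'y' -> {0}, take 0 (2->0 ok)
  t4 'x' -> {1,2}, take 2 (0->2 ok)
  t5 'x' -> {1,2}, take 1 (2->1 ok)
  t6 'y' -> {0}, take 0 (1->0 ok)
  t7 'x' -> {1,2}, take 2 (0->2 ok)
  t8 'y' -> {0}, take 0 (2->0 ok)
  t9 'x' -> {1,2}, take 1 (0->1 ok)
  t10 'x' -> {1,2}, take 2 (1->2 ok)
  t11 'y' -> {0}, take 0 (2->0 ok)
  t12 'x' -> {1,2}, take 1 (0->1 ok)
  t13 'y' -> {0}, take 0 (1->0 ok)
  t14 'x' -> {1,2}, take 1 (0->1 ok)
  t15 'y' -> {0}, take 0 (1->0 ok)
  t16 'x' -> {1,2}, take 1 (0->1 ok)
  t17 'y' -> {0}, take 0 (1->0 ok)
  t18 'x' -> {1,2}, take 1 (0->1 ok)
  t19 'x' -> {1,2}, take 2 (1->2 ok)
  t20 'y' -> {0}, take 0 (2->0 ok)
  t21 'x' -> {1,2}, take 1 (0->1 ok)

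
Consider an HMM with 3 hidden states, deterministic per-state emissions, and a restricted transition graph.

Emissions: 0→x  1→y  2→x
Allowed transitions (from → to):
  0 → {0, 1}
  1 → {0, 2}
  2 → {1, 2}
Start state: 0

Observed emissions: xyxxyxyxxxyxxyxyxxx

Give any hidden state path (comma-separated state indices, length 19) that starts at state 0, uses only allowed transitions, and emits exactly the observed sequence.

0,1,2,2,1,0,1,0,0,0,1,2,2,1,2,1,0,0,0

  0: obs=x cand={0,2} pick 0 [start]
  1: obs=y cand={1} pick 1 [0->1 ok]
  2: obs=x cand={0,2} pick 2 [1->2 ok]
  3: obs=x cand={0,2} pick 2 [2->2 ok]
  4: obs=y cand={1} pick 1 [2->1 ok]
  5: obs=x cand={0,2} pick 0 [1->0 ok]
  6: obs=y cand={1} pick 1 [0->1 ok]
  7: obs=x cand={0,2} pick 0 [1->0 ok]
  8: obs=x cand={0,2} pick 0 [0->0 ok]
  9: obs=x cand={0,2} pick 0 [0->0 ok]
  10: obs=y cand={1} pick 1 [0->1 ok]
  11: obs=x cand={0,2} pick 2 [1->2 ok]
  12: obs=x cand={0,2} pick 2 [2->2 ok]
  13: obs=y cand={1} pick 1 [2->1 ok]
  14: obs=x cand={0,2} pick 2 [1->2 ok]
  15: obs=y cand={1} pick 1 [2->1 ok]
  16: obs=x cand={0,2} pick 0 [1->0 ok]
  17: obs=x cand={0,2} pick 0 [0->0 ok]
  18: obs=x cand={0,2} pick 0 [0->0 ok]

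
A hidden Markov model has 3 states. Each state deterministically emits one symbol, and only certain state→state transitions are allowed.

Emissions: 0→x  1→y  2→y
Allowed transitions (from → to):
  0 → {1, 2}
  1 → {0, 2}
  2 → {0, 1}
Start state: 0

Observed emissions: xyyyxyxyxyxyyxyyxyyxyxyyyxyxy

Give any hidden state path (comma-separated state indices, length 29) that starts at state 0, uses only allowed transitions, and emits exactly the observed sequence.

  [0] x  {0}  => 0  start
  [1] y  {1,2}  => 2  0->2 ok
  [2] y  {1,2}  => 1  2->1 ok
  [3] y  {1,2}  => 2  1->2 ok
  [4] x  {0}  => 0  2->0 ok
  [5] y  {1,2}  => 2  0->2 ok
  [6] x  {0}  => 0  2->0 ok
  [7] y  {1,2}  => 2  0->2 ok
  [8] x  {0}  => 0  2->0 ok
  [9] y  {1,2}  => 1  0->1 ok
  [10] x  {0}  => 0  1->0 ok
  [11] y  {1,2}  => 2  0->2 ok
  [12] y  {1,2}  => 1  2->1 ok
  [13] x  {0}  => 0  1->0 ok
  [14] y  {1,2}  => 2  0->2 ok
  [15] y  {1,2}  => 1  2->1 ok
  [16] x  {0}  => 0  1->0 ok
  [17] y  {1,2}  => 1  0->1 ok
  [18] y  {1,2}  => 2  1->2 ok
  [19] x  {0}  => 0  2->0 ok
  [20] y  {1,2}  => 2  0->2 ok
  [21] x  {0}  => 0  2->0 ok
  [22] y  {1,2}  => 1  0->1 ok
  [23] y  {1,2}  => 2  1->2 ok
  [24] y  {1,2}  => 1  2->1 ok
  [25] x  {0}  => 0  1->0 ok
  [26] y  {1,2}  => 1  0->1 ok
  [27] x  {0}  => 0  1->0 ok
  [28] y  {1,2}  => 1  0->1 ok

0,2,1,2,0,2,0,2,0,1,0,2,1,0,2,1,0,1,2,0,2,0,1,2,1,0,1,0,1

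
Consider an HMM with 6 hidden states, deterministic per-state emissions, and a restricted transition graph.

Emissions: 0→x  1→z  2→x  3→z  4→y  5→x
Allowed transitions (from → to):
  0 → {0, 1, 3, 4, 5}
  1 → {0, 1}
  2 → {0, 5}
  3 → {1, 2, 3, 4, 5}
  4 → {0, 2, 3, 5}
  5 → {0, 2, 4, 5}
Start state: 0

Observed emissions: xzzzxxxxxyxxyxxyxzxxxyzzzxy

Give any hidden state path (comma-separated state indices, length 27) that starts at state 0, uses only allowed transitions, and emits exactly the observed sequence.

  [0] x  {0,2,5}  => 0  start
  [1] z  {1,3}  => 1  0->1 ok
  [2] z  {1,3}  => 1  1->1 ok
  [3] z  {1,3}  => 1  1->1 ok
  [4] x  {0,2,5}  => 0  1->0 ok
  [5] x  {0,2,5}  => 0  0->0 ok
  [6] x  {0,2,5}  => 5  0->5 ok
  [7] x  {0,2,5}  => 5  5->5 ok
  [8] x  {0,2,5}  => 5  5->5 ok
  [9] y  {4}  => 4  5->4 ok
  [10] x  {0,2,5}  => 0  4->0 ok
  [11] x  {0,2,5}  => 0  0->0 ok
  [12] y  {4}  => 4  0->4 ok
  [13] x  {0,2,5}  => 2  4->2 ok
  [14] x  {0,2,5}  => 5  2->5 ok
  [15] y  {4}  => 4  5->4 ok
  [16] x  {0,2,5}  => 0  4->0 ok
  [17] z  {1,3}  => 3  0->3 ok
  [18] x  {0,2,5}  => 2  3->2 ok
  [19] x  {0,2,5}  => 0  2->0 ok
  [20] x  {0,2,5}  => 0  0->0 ok
  [21] y  {4}  => 4  0->4 ok
  [22] z  {1,3}  => 3  4->3 ok
  [23] z  {1,3}  => 3  3->3 ok
  [24] z  {1,3}  => 1  3->1 ok
  [25] x  {0,2,5}  => 0  1->0 ok
  [26] y  {4}  => 4  0->4 ok

0,1,1,1,0,0,5,5,5,4,0,0,4,2,5,4,0,3,2,0,0,4,3,3,1,0,4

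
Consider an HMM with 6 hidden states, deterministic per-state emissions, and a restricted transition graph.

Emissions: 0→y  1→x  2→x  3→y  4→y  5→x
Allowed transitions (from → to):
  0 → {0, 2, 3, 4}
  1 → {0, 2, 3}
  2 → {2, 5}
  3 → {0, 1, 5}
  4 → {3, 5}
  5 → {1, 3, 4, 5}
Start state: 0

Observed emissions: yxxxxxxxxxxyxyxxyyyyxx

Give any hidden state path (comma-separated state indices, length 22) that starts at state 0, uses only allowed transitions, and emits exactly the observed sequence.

  t0 'y' -> {0,3,4}, take 0 (start)
  t1 'x' -> {1,2,5}, take 2 (0->2 ok)
  t2 'x' -> {1,2,5}, take 5 (2->5 ok)
  t3 'x' -> {1,2,5}, take 5 (5->5 ok)
  t4 'x' -> {1,2,5}, take 5 (5->5 ok)
  t5 'x' -> {1,2,5}, take 5 (5->5 ok)
  t6 'x' -> {1,2,5}, take 1 (5->1 ok)
  t7 'x' -> {1,2,5}, take 2 (1->2 ok)
  t8 'x' -> {1,2,5}, take 5 (2->5 ok)
  t9 'x' -> {1,2,5}, take 5 (5->5 ok)
  t10 'x' -> {1,2,5}, take 1 (5->1 ok)
  t11 'y' -> {0,3,4}, take 3 (1->3 ok)
  t12 'x' -> {1,2,5}, take 5 (3->5 ok)
  t13 'y' -> {0,3,4}, take 4 (5->4 ok)
  t14 'x' -> {1,2,5}, take 5 (4->5 ok)
  t15 'x' -> {1,2,5}, take 1 (5->1 ok)
  t16 'y' -> {0,3,4}, take 0 (1->0 ok)
  t17 'y' -> {0,3,4}, take 3 (0->3 ok)
  t18 'y' -> {0,3,4}, take 0 (3->0 ok)
  t19 'y' -> {0,3,4}, take 4 (0->4 ok)
  t20 'x' -> {1,2,5}, take 5 (4->5 ok)
  t21 'x' -> {1,2,5}, take 1 (5->1 ok)

0,2,5,5,5,5,1,2,5,5,1,3,5,4,5,1,0,3,0,4,5,1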